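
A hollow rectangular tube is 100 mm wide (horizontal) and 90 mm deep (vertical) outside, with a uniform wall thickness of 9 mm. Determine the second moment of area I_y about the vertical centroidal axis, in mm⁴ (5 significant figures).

Split into non-overlapping primitives; take the origin at the lower-left of the bounding box.
Outer rectangle: 100 × 90, A = 9 000 mm², x = 50 mm, Ī = 7 500 000 mm⁴.
Inner void (subtracted): 82 × 72, A = 5 904 mm², x = 50 mm, Ī = 3 308 208 mm⁴.
By symmetry the centroid is at mid-width, x̄ = 50 mm.
All pieces are centred on the vertical centroidal axis, so I = ΣĪ (holes subtracted) = 4 191 792 mm⁴.

I_y ≈ 4.1918 × 10⁶ mm⁴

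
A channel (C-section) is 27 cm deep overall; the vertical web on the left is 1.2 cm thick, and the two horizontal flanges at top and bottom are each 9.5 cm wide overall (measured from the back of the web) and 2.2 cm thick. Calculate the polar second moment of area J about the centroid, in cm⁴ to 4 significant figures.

Break the section into simple shapes (no overlaps), measuring from the bottom-left corner of the bounding box.
Web: 1.2 × 27, A = 32.4 cm², y = 13.5 cm, Ī = 1968.3 cm⁴.
Top flange (beyond web): 8.3 × 2.2, A = 18.26 cm², y = 25.9 cm, Ī = 7.36487 cm⁴.
Bottom flange (beyond web): 8.3 × 2.2, A = 18.26 cm², y = 1.1 cm, Ī = 7.36487 cm⁴.
By symmetry the centroid is at mid-height, ȳ = 13.5 cm.
Transfer each piece to the centroidal x-axis using Ī + A·d² with d = y − 13.5:
  web: d = 0 cm → contributes +1968.3 cm⁴
  top flange (beyond web): d = 12.4 cm → contributes +2815.02 cm⁴
  bottom flange (beyond web): d = -12.4 cm → contributes +2815.02 cm⁴
Total I = 7598.34 cm⁴.
For the y-axis: x̄ = 3.11698 cm.
Repeating about the centroidal y-axis gives I_y = 600.906 cm⁴.
Polar second moment: J = I_x + I_y = 8199.25 cm⁴.

J ≈ 8199 cm⁴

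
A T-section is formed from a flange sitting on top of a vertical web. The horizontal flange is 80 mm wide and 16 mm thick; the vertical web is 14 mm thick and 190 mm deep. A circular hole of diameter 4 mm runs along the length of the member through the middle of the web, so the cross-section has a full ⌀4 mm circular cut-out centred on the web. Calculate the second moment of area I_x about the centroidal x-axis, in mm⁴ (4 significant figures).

Break the section into simple shapes (no overlaps), measuring from the bottom-left corner of the bounding box.
Flange: 80 × 16, A = 1 280 mm², y = 198 mm, Ī = 27306.7 mm⁴.
Web: 14 × 190, A = 2 660 mm², y = 95 mm, Ī = 8 002 167 mm⁴.
Hole (subtracted): ⌀4, A = 12.5664 mm², y = 95 mm, Ī = 12.5664 mm⁴.
Centroid: ȳ = ΣA·y / ΣA = 128.569 mm.
Transfer each piece to the centroidal x-axis using Ī + A·d² with d = y − 128.569:
  flange: d = 69.431 mm → contributes +6 197 757 mm⁴
  web: d = -33.569 mm → contributes +10 999 661 mm⁴
  hole: d = -33.569 mm → contributes −14173.3 mm⁴
Total I = 17 183 244 mm⁴.

I_x ≈ 1.718 × 10⁷ mm⁴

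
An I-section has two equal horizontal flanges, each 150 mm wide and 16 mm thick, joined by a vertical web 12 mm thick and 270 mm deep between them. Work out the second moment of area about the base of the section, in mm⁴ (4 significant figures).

I_base ≈ 3.013 × 10⁸ mm⁴

Treat the section as a set of non-overlapping primitives; coordinates are from the bounding-box lower-left.
Bottom flange: 150 × 16, A = 2 400 mm², y = 8 mm, Ī = 51 200 mm⁴.
Web: 12 × 270, A = 3 240 mm², y = 151 mm, Ī = 19 683 000 mm⁴.
Top flange: 150 × 16, A = 2 400 mm², y = 294 mm, Ī = 51 200 mm⁴.
Transfer each piece to a horizontal axis along the bottom face using Ī + A·d² with d = y − 0:
  bottom flange: d = 8 mm → contributes +204 800 mm⁴
  web: d = 151 mm → contributes +93 558 240 mm⁴
  top flange: d = 294 mm → contributes +207 497 600 mm⁴
Total I = 301 260 640 mm⁴.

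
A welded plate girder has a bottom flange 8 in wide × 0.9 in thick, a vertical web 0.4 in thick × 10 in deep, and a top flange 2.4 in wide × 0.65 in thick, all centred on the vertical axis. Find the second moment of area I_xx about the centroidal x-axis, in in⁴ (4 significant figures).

Split into non-overlapping primitives; take the origin at the lower-left of the bounding box.
Bottom plate: 8 × 0.9, A = 7.2 in², y = 0.45 in, Ī = 0.486 in⁴.
Web plate: 0.4 × 10, A = 4 in², y = 5.9 in, Ī = 33.3333 in⁴.
Top plate: 2.4 × 0.65, A = 1.56 in², y = 11.225 in, Ī = 0.054925 in⁴.
Centroid: ȳ = ΣA·y / ΣA = 3.47578 in.
Transfer each piece to the centroidal x-axis using Ī + A·d² with d = y − 3.47578:
  bottom plate: d = -3.02578 in → contributes +66.4046 in⁴
  web plate: d = 2.42422 in → contributes +56.8406 in⁴
  top plate: d = 7.74922 in → contributes +93.7335 in⁴
Total I = 216.979 in⁴.

I_xx ≈ 217.0 in⁴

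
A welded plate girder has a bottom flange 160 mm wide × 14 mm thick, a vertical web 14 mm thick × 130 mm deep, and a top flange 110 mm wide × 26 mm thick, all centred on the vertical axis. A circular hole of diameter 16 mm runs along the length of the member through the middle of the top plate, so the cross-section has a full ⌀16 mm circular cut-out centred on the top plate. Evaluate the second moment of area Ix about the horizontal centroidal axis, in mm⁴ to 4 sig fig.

Decompose the section into non-overlapping parts with the origin at the bottom-left of its bounding rectangle.
Bottom plate: 160 × 14, A = 2 240 mm², y = 7 mm, Ī = 36586.7 mm⁴.
Web plate: 14 × 130, A = 1 820 mm², y = 79 mm, Ī = 2 563 167 mm⁴.
Top plate: 110 × 26, A = 2 860 mm², y = 157 mm, Ī = 161 113 mm⁴.
Hole (subtracted): ⌀16, A = 201.062 mm², y = 157 mm, Ī = 3216.99 mm⁴.
Centroid: ȳ = ΣA·y / ΣA = 85.8638 mm.
Transfer each piece to the horizontal centroidal axis using Ī + A·d² with d = y − 85.8638:
  bottom plate: d = -78.8638 mm → contributes +13 968 250 mm⁴
  web plate: d = -6.86376 mm → contributes +2 648 909 mm⁴
  top plate: d = 71.1362 mm → contributes +14 633 757 mm⁴
  hole: d = 71.1362 mm → contributes −1 020 664 mm⁴
Total I = 30 230 252 mm⁴.

Ix ≈ 3.023 × 10⁷ mm⁴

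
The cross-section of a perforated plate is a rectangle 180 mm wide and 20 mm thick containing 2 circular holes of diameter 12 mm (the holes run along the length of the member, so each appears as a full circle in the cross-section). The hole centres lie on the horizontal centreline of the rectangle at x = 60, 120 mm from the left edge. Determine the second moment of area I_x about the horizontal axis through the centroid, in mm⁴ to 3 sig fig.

Break the section into simple shapes (no overlaps), measuring from the bottom-left corner of the bounding box.
Plate: 180 × 20, A = 3 600 mm², y = 10 mm, Ī = 120 000 mm⁴.
Hole 1 (subtracted): ⌀12, A = 113.1 mm², y = 10 mm, Ī = 1017.9 mm⁴.
Hole 2 (subtracted): ⌀12, A = 113.1 mm², y = 10 mm, Ī = 1017.9 mm⁴.
By symmetry the centroid is at mid-height, ȳ = 10 mm.
All pieces are centred on the horizontal axis through the centroid, so I = ΣĪ (holes subtracted) = 117 964 mm⁴.

I_x ≈ 1.18 × 10⁵ mm⁴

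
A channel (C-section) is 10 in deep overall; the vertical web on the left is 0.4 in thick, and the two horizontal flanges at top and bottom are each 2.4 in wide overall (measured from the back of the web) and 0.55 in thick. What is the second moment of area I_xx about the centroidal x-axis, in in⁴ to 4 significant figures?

Decompose the section into non-overlapping parts with the origin at the bottom-left of its bounding rectangle.
Web: 0.4 × 10, A = 4 in², y = 5 in, Ī = 33.3333 in⁴.
Top flange (beyond web): 2 × 0.55, A = 1.1 in², y = 9.725 in, Ī = 0.0277292 in⁴.
Bottom flange (beyond web): 2 × 0.55, A = 1.1 in², y = 0.275 in, Ī = 0.0277292 in⁴.
By symmetry the centroid is at mid-height, ȳ = 5 in.
Transfer each piece to the centroidal x-axis using Ī + A·d² with d = y − 5:
  web: d = 0 in → contributes +33.3333 in⁴
  top flange (beyond web): d = 4.725 in → contributes +24.5859 in⁴
  bottom flange (beyond web): d = -4.725 in → contributes +24.5859 in⁴
Total I = 82.5052 in⁴.

I_xx ≈ 82.51 in⁴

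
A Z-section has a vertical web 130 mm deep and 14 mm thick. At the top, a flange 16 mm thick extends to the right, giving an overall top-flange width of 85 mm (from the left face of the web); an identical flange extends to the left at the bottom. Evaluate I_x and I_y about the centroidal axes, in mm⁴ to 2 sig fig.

I_x ≈ 1.0 × 10⁷ mm⁴, I_y ≈ 5.1 × 10⁶ mm⁴

Break the section into simple shapes (no overlaps), measuring from the bottom-left corner of the bounding box.
Web: 14 × 130, A = 1 820 mm², y = 65 mm, Ī = 2 563 167 mm⁴.
Top flange (beyond web): 71 × 16, A = 1 136 mm², y = 122 mm, Ī = 24 235 mm⁴.
Bottom flange (beyond web): 71 × 16, A = 1 136 mm², y = 8 mm, Ī = 24 235 mm⁴.
Centroid: ȳ = ΣA·y / ΣA = 65 mm.
Transfer each piece to the centroidal x-axis using Ī + A·d² with d = y − 65:
  web: d = 0 mm → contributes +2 563 167 mm⁴
  top flange (beyond web): d = 57 mm → contributes +3 715 099 mm⁴
  bottom flange (beyond web): d = -57 mm → contributes +3 715 099 mm⁴
Total I = 9 993 364 mm⁴.
For the y-axis: x̄ = 78 mm.
Repeating about the centroidal y-axis gives I_y = 5 087 956 mm⁴.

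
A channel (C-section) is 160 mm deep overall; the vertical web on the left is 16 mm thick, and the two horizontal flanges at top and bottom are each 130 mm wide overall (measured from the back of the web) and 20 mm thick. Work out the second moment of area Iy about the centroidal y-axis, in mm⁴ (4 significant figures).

Decompose the section into non-overlapping parts with the origin at the bottom-left of its bounding rectangle.
Web: 16 × 160, A = 2 560 mm², x = 8 mm, Ī = 54613.3 mm⁴.
Top flange (beyond web): 114 × 20, A = 2 280 mm², x = 73 mm, Ī = 2 469 240 mm⁴.
Bottom flange (beyond web): 114 × 20, A = 2 280 mm², x = 73 mm, Ī = 2 469 240 mm⁴.
Centroid: x̄ = ΣA·x / ΣA = 49.6292 mm.
Transfer each piece to the centroidal y-axis using Ī + A·d² with d = x − 49.6292:
  web: d = -41.6292 mm → contributes +4 491 071 mm⁴
  top flange (beyond web): d = 23.3708 mm → contributes +3 714 562 mm⁴
  bottom flange (beyond web): d = 23.3708 mm → contributes +3 714 562 mm⁴
Total I = 11 920 194 mm⁴.

Iy ≈ 1.192 × 10⁷ mm⁴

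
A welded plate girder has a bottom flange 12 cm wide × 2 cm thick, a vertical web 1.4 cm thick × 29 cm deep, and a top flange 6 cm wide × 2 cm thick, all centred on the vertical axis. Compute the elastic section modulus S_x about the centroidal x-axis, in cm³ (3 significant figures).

S_x ≈ 584 cm³

Treat the section as a set of non-overlapping primitives; coordinates are from the bounding-box lower-left.
Bottom plate: 12 × 2, A = 24 cm², y = 1 cm, Ī = 8 cm⁴.
Web plate: 1.4 × 29, A = 40.6 cm², y = 16.5 cm, Ī = 2845.4 cm⁴.
Top plate: 6 × 2, A = 12 cm², y = 32 cm, Ī = 4 cm⁴.
Centroid: ȳ = ΣA·y / ΣA = 14.072 cm.
Transfer each piece to the centroidal x-axis using Ī + A·d² with d = y − 14.072:
  bottom plate: d = -13.072 cm → contributes +4108.9 cm⁴
  web plate: d = 2.4282 cm → contributes +3084.8 cm⁴
  top plate: d = 17.928 cm → contributes +3 861 cm⁴
Total I = 11 055 cm⁴.
Extreme fibre distance c = 18.928 cm; S = I/c = 584.04 cm³.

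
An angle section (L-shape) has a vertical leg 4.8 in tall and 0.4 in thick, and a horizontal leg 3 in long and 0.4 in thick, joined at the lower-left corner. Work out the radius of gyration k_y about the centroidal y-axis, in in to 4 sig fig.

Break the section into simple shapes (no overlaps), measuring from the bottom-left corner of the bounding box.
Vertical leg: 0.4 × 4.8, A = 1.92 in², x = 0.2 in, Ī = 0.0256 in⁴.
Horizontal leg (remainder): 2.6 × 0.4, A = 1.04 in², x = 1.7 in, Ī = 0.585867 in⁴.
Centroid: x̄ = ΣA·x / ΣA = 0.727027 in.
Transfer each piece to the centroidal y-axis using Ī + A·d² with d = x − 0.727027:
  vertical leg: d = -0.527027 in → contributes +0.558894 in⁴
  horizontal leg (remainder): d = 0.972973 in → contributes +1.57041 in⁴
Total I = 2.1293 in⁴.
Radius of gyration: k = √(I/A) = √(2.1293 / 2.96) = 0.848151 in.

k_y ≈ 0.8482 in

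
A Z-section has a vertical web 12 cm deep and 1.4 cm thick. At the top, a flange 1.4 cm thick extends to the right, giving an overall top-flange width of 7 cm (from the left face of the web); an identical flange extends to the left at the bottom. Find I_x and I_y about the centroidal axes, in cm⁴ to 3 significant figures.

I_x ≈ 645 cm⁴, I_y ≈ 236 cm⁴

Treat the section as a set of non-overlapping primitives; coordinates are from the bounding-box lower-left.
Web: 1.4 × 12, A = 16.8 cm², y = 6 cm, Ī = 201.6 cm⁴.
Top flange (beyond web): 5.6 × 1.4, A = 7.84 cm², y = 11.3 cm, Ī = 1.2805 cm⁴.
Bottom flange (beyond web): 5.6 × 1.4, A = 7.84 cm², y = 0.7 cm, Ī = 1.2805 cm⁴.
Centroid: ȳ = ΣA·y / ΣA = 6 cm.
Transfer each piece to the centroidal x-axis using Ī + A·d² with d = y − 6:
  web: d = 0 cm → contributes +201.6 cm⁴
  top flange (beyond web): d = 5.3 cm → contributes +221.51 cm⁴
  bottom flange (beyond web): d = -5.3 cm → contributes +221.51 cm⁴
Total I = 644.61 cm⁴.
For the y-axis: x̄ = 6.3 cm.
Repeating about the centroidal y-axis gives I_y = 235.8 cm⁴.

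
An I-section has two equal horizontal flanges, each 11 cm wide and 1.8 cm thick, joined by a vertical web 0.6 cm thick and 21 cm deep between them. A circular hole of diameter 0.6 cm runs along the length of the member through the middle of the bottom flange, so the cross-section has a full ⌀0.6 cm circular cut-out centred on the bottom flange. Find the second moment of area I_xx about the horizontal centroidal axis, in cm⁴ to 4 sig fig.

I_xx ≈ 5583 cm⁴

Treat the section as a set of non-overlapping primitives; coordinates are from the bounding-box lower-left.
Bottom flange: 11 × 1.8, A = 19.8 cm², y = 0.9 cm, Ī = 5.346 cm⁴.
Web: 0.6 × 21, A = 12.6 cm², y = 12.3 cm, Ī = 463.05 cm⁴.
Top flange: 11 × 1.8, A = 19.8 cm², y = 23.7 cm, Ī = 5.346 cm⁴.
Hole (subtracted): ⌀0.6, A = 0.282743 cm², y = 0.9 cm, Ī = 0.00636173 cm⁴.
Centroid: ȳ = ΣA·y / ΣA = 12.3621 cm.
Transfer each piece to the horizontal centroidal axis using Ī + A·d² with d = y − 12.3621:
  bottom flange: d = -11.4621 cm → contributes +2606.66 cm⁴
  web: d = -0.0620848 cm → contributes +463.099 cm⁴
  top flange: d = 11.3379 cm → contributes +2550.6 cm⁴
  hole: d = -11.4621 cm → contributes −37.153 cm⁴
Total I = 5583.21 cm⁴.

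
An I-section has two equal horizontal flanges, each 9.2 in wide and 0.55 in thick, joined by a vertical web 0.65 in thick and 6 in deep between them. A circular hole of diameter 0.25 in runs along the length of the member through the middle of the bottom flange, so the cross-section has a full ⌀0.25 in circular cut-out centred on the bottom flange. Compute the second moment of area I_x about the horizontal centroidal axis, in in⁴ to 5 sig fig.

I_x ≈ 119.97 in⁴

Break the section into simple shapes (no overlaps), measuring from the bottom-left corner of the bounding box.
Bottom flange: 9.2 × 0.55, A = 5.06 in², y = 0.275 in, Ī = 0.1275542 in⁴.
Web: 0.65 × 6, A = 3.9 in², y = 3.55 in, Ī = 11.7 in⁴.
Top flange: 9.2 × 0.55, A = 5.06 in², y = 6.825 in, Ī = 0.1275542 in⁴.
Hole (subtracted): ⌀0.25, A = 0.04908739 in², y = 0.275 in, Ī = 0.0001917476 in⁴.
Centroid: ȳ = ΣA·y / ΣA = 3.561507 in.
Transfer each piece to the horizontal centroidal axis using Ī + A·d² with d = y − 3.561507:
  bottom flange: d = -3.286507 in → contributes +54.78126 in⁴
  web: d = -0.01150685 in → contributes +11.70052 in⁴
  top flange: d = 3.263493 in → contributes +54.01852 in⁴
  hole: d = -3.286507 in → contributes −0.5303908 in⁴
Total I = 119.9699 in⁴.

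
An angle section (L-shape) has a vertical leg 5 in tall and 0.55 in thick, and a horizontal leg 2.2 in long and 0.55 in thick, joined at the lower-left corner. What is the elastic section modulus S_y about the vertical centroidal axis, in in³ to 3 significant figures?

S_y ≈ 0.666 in³

Treat the section as a set of non-overlapping primitives; coordinates are from the bounding-box lower-left.
Vertical leg: 0.55 × 5, A = 2.75 in², x = 0.275 in, Ī = 0.069323 in⁴.
Horizontal leg (remainder): 1.65 × 0.55, A = 0.9075 in², x = 1.375 in, Ī = 0.20589 in⁴.
Centroid: x̄ = ΣA·x / ΣA = 0.54793 in.
Transfer each piece to the vertical centroidal axis using Ī + A·d² with d = x − 0.54793:
  vertical leg: d = -0.27293 in → contributes +0.27418 in⁴
  horizontal leg (remainder): d = 0.82707 in → contributes +0.82666 in⁴
Total I = 1.1008 in⁴.
Extreme fibre distance c = 1.6521 in; S = I/c = 0.66634 in³.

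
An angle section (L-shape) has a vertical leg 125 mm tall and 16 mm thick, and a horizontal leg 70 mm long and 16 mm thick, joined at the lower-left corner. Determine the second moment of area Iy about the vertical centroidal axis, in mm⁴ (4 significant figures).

Iy ≈ 9.917 × 10⁵ mm⁴

Split into non-overlapping primitives; take the origin at the lower-left of the bounding box.
Vertical leg: 16 × 125, A = 2 000 mm², x = 8 mm, Ī = 42666.7 mm⁴.
Horizontal leg (remainder): 54 × 16, A = 864 mm², x = 43 mm, Ī = 209 952 mm⁴.
Centroid: x̄ = ΣA·x / ΣA = 18.5587 mm.
Transfer each piece to the vertical centroidal axis using Ī + A·d² with d = x − 18.5587:
  vertical leg: d = -10.5587 mm → contributes +265 637 mm⁴
  horizontal leg (remainder): d = 24.4413 mm → contributes +726 088 mm⁴
Total I = 991 725 mm⁴.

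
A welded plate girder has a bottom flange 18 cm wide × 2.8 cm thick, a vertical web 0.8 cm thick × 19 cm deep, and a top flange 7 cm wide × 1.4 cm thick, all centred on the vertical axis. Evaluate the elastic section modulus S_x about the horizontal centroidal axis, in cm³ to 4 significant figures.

Decompose the section into non-overlapping parts with the origin at the bottom-left of its bounding rectangle.
Bottom plate: 18 × 2.8, A = 50.4 cm², y = 1.4 cm, Ī = 32.928 cm⁴.
Web plate: 0.8 × 19, A = 15.2 cm², y = 12.3 cm, Ī = 457.267 cm⁴.
Top plate: 7 × 1.4, A = 9.8 cm², y = 22.5 cm, Ī = 1.60067 cm⁴.
Centroid: ȳ = ΣA·y / ΣA = 6.33979 cm.
Transfer each piece to the horizontal centroidal axis using Ī + A·d² with d = y − 6.33979:
  bottom plate: d = -4.93979 cm → contributes +1262.76 cm⁴
  web plate: d = 5.96021 cm → contributes +997.233 cm⁴
  top plate: d = 16.1602 cm → contributes +2560.89 cm⁴
Total I = 4820.89 cm⁴.
Extreme fibre distance c = 16.8602 cm; S = I/c = 285.933 cm³.

S_x ≈ 285.9 cm³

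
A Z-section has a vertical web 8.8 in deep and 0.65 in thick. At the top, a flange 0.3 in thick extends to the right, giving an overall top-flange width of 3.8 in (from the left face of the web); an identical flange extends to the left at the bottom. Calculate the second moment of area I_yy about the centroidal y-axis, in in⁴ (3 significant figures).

Decompose the section into non-overlapping parts with the origin at the bottom-left of its bounding rectangle.
Web: 0.65 × 8.8, A = 5.72 in², x = 3.475 in, Ī = 0.20139 in⁴.
Top flange (beyond web): 3.15 × 0.3, A = 0.945 in², x = 5.375 in, Ī = 0.7814 in⁴.
Bottom flange (beyond web): 3.15 × 0.3, A = 0.945 in², x = 1.575 in, Ī = 0.7814 in⁴.
Centroid: x̄ = ΣA·x / ΣA = 3.475 in.
Transfer each piece to the centroidal y-axis using Ī + A·d² with d = x − 3.475:
  web: d = 0 in → contributes +0.20139 in⁴
  top flange (beyond web): d = 1.9 in → contributes +4.1928 in⁴
  bottom flange (beyond web): d = -1.9 in → contributes +4.1928 in⁴
Total I = 8.5871 in⁴.

I_yy ≈ 8.59 in⁴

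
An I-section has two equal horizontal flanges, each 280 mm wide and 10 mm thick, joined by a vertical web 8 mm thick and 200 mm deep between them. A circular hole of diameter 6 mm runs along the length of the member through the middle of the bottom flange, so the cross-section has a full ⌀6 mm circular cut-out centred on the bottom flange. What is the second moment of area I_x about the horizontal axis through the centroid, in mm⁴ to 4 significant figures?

I_x ≈ 6.681 × 10⁷ mm⁴

Treat the section as a set of non-overlapping primitives; coordinates are from the bounding-box lower-left.
Bottom flange: 280 × 10, A = 2 800 mm², y = 5 mm, Ī = 23333.3 mm⁴.
Web: 8 × 200, A = 1 600 mm², y = 110 mm, Ī = 5 333 333 mm⁴.
Top flange: 280 × 10, A = 2 800 mm², y = 215 mm, Ī = 23333.3 mm⁴.
Hole (subtracted): ⌀6, A = 28.2743 mm², y = 5 mm, Ī = 63.6173 mm⁴.
Centroid: ȳ = ΣA·y / ΣA = 110.414 mm.
Transfer each piece to the horizontal axis through the centroid using Ī + A·d² with d = y − 110.414:
  bottom flange: d = -105.414 mm → contributes +31 137 221 mm⁴
  web: d = -0.41396 mm → contributes +5 333 608 mm⁴
  top flange: d = 104.586 mm → contributes +30 650 405 mm⁴
  hole: d = -105.414 mm → contributes −314 251 mm⁴
Total I = 66 806 983 mm⁴.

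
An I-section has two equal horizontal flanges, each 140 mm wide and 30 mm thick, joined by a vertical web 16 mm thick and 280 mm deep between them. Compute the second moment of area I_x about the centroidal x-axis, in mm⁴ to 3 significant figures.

Treat the section as a set of non-overlapping primitives; coordinates are from the bounding-box lower-left.
Bottom flange: 140 × 30, A = 4 200 mm², y = 15 mm, Ī = 315 000 mm⁴.
Web: 16 × 280, A = 4 480 mm², y = 170 mm, Ī = 29 269 333 mm⁴.
Top flange: 140 × 30, A = 4 200 mm², y = 325 mm, Ī = 315 000 mm⁴.
By symmetry the centroid is at mid-height, ȳ = 170 mm.
Transfer each piece to the centroidal x-axis using Ī + A·d² with d = y − 170:
  bottom flange: d = -155 mm → contributes +101 220 000 mm⁴
  web: d = 0 mm → contributes +29 269 333 mm⁴
  top flange: d = 155 mm → contributes +101 220 000 mm⁴
Total I = 231 709 333 mm⁴.

I_x ≈ 2.32 × 10⁸ mm⁴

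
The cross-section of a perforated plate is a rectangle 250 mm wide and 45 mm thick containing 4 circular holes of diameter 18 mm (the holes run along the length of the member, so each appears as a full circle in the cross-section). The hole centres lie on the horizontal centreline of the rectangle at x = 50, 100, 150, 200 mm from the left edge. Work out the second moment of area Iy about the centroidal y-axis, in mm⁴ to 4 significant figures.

Iy ≈ 5.539 × 10⁷ mm⁴

Decompose the section into non-overlapping parts with the origin at the bottom-left of its bounding rectangle.
Plate: 250 × 45, A = 11 250 mm², x = 125 mm, Ī = 58 593 750 mm⁴.
Hole 1 (subtracted): ⌀18, A = 254.469 mm², x = 50 mm, Ī = 5 153 mm⁴.
Hole 2 (subtracted): ⌀18, A = 254.469 mm², x = 100 mm, Ī = 5 153 mm⁴.
Hole 3 (subtracted): ⌀18, A = 254.469 mm², x = 150 mm, Ī = 5 153 mm⁴.
Hole 4 (subtracted): ⌀18, A = 254.469 mm², x = 200 mm, Ī = 5 153 mm⁴.
By symmetry the centroid is at mid-width, x̄ = 125 mm.
Transfer each piece to the centroidal y-axis using Ī + A·d² with d = x − 125:
  plate: d = 0 mm → contributes +58 593 750 mm⁴
  hole 1: d = -75 mm → contributes −1 436 541 mm⁴
  hole 2: d = -25 mm → contributes −164 196 mm⁴
  hole 3: d = 25 mm → contributes −164 196 mm⁴
  hole 4: d = 75 mm → contributes −1 436 541 mm⁴
Total I = 55 392 275 mm⁴.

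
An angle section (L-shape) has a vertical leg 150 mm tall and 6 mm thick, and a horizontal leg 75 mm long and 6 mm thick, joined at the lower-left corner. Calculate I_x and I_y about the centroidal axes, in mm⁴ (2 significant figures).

I_x ≈ 3.2 × 10⁶ mm⁴, I_y ≈ 5.7 × 10⁵ mm⁴

Split into non-overlapping primitives; take the origin at the lower-left of the bounding box.
Vertical leg: 6 × 150, A = 900 mm², y = 75 mm, Ī = 1 687 500 mm⁴.
Horizontal leg (remainder): 69 × 6, A = 414 mm², y = 3 mm, Ī = 1 242 mm⁴.
Centroid: ȳ = ΣA·y / ΣA = 52.32 mm.
Transfer each piece to the centroidal x-axis using Ī + A·d² with d = y − 52.32:
  vertical leg: d = 22.68 mm → contributes +2 150 646 mm⁴
  horizontal leg (remainder): d = -49.32 mm → contributes +1 008 080 mm⁴
Total I = 3 158 726 mm⁴.
For the y-axis: x̄ = 14.82 mm.
Repeating about the centroidal y-axis gives I_y = 565 713 mm⁴.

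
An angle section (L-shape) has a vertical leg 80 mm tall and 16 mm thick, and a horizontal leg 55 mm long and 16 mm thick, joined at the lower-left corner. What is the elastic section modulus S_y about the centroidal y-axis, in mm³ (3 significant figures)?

Split into non-overlapping primitives; take the origin at the lower-left of the bounding box.
Vertical leg: 16 × 80, A = 1 280 mm², x = 8 mm, Ī = 27 307 mm⁴.
Horizontal leg (remainder): 39 × 16, A = 624 mm², x = 35.5 mm, Ī = 79 092 mm⁴.
Centroid: x̄ = ΣA·x / ΣA = 17.013 mm.
Transfer each piece to the centroidal y-axis using Ī + A·d² with d = x − 17.013:
  vertical leg: d = -9.0126 mm → contributes +131 277 mm⁴
  horizontal leg (remainder): d = 18.487 mm → contributes +292 365 mm⁴
Total I = 423 642 mm⁴.
Extreme fibre distance c = 37.987 mm; S = I/c = 11 152 mm³.

S_y ≈ 1.12 × 10⁴ mm³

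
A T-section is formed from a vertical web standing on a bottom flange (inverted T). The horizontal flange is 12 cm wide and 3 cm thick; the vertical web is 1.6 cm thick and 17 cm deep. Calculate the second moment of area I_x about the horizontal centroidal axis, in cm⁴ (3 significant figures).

Treat the section as a set of non-overlapping primitives; coordinates are from the bounding-box lower-left.
Flange: 12 × 3, A = 36 cm², y = 1.5 cm, Ī = 27 cm⁴.
Web: 1.6 × 17, A = 27.2 cm², y = 11.5 cm, Ī = 655.07 cm⁴.
Centroid: ȳ = ΣA·y / ΣA = 5.8038 cm.
Transfer each piece to the horizontal centroidal axis using Ī + A·d² with d = y − 5.8038:
  flange: d = -4.3038 cm → contributes +693.82 cm⁴
  web: d = 5.6962 cm → contributes +1537.6 cm⁴
Total I = 2231.4 cm⁴.

I_x ≈ 2230 cm⁴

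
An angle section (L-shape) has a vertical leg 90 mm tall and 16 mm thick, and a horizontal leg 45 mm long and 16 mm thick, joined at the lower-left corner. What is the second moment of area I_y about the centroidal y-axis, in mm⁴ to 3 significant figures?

I_y ≈ 2.41 × 10⁵ mm⁴

Treat the section as a set of non-overlapping primitives; coordinates are from the bounding-box lower-left.
Vertical leg: 16 × 90, A = 1 440 mm², x = 8 mm, Ī = 30 720 mm⁴.
Horizontal leg (remainder): 29 × 16, A = 464 mm², x = 30.5 mm, Ī = 32 519 mm⁴.
Centroid: x̄ = ΣA·x / ΣA = 13.483 mm.
Transfer each piece to the centroidal y-axis using Ī + A·d² with d = x − 13.483:
  vertical leg: d = -5.4832 mm → contributes +74 014 mm⁴
  horizontal leg (remainder): d = 17.017 mm → contributes +166 880 mm⁴
Total I = 240 894 mm⁴.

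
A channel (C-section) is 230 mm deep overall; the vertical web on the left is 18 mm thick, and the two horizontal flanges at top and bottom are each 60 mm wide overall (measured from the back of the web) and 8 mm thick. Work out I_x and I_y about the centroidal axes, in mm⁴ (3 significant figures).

I_x ≈ 2.65 × 10⁷ mm⁴, I_y ≈ 7.31 × 10⁵ mm⁴

Break the section into simple shapes (no overlaps), measuring from the bottom-left corner of the bounding box.
Web: 18 × 230, A = 4 140 mm², y = 115 mm, Ī = 18 250 500 mm⁴.
Top flange (beyond web): 42 × 8, A = 336 mm², y = 226 mm, Ī = 1 792 mm⁴.
Bottom flange (beyond web): 42 × 8, A = 336 mm², y = 4 mm, Ī = 1 792 mm⁴.
By symmetry the centroid is at mid-height, ȳ = 115 mm.
Transfer each piece to the centroidal x-axis using Ī + A·d² with d = y − 115:
  web: d = 0 mm → contributes +18 250 500 mm⁴
  top flange (beyond web): d = 111 mm → contributes +4 141 648 mm⁴
  bottom flange (beyond web): d = -111 mm → contributes +4 141 648 mm⁴
Total I = 26 533 796 mm⁴.
For the y-axis: x̄ = 13.19 mm.
Repeating about the centroidal y-axis gives I_y = 730 903 mm⁴.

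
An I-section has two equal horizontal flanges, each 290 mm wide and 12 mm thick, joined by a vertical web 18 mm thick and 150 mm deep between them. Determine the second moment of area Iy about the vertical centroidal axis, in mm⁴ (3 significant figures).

Iy ≈ 4.89 × 10⁷ mm⁴

Split into non-overlapping primitives; take the origin at the lower-left of the bounding box.
Bottom flange: 290 × 12, A = 3 480 mm², x = 145 mm, Ī = 24 389 000 mm⁴.
Web: 18 × 150, A = 2 700 mm², x = 145 mm, Ī = 72 900 mm⁴.
Top flange: 290 × 12, A = 3 480 mm², x = 145 mm, Ī = 24 389 000 mm⁴.
By symmetry the centroid is at mid-width, x̄ = 145 mm.
All pieces are centred on the vertical centroidal axis, so I = ΣĪ = 48 850 900 mm⁴.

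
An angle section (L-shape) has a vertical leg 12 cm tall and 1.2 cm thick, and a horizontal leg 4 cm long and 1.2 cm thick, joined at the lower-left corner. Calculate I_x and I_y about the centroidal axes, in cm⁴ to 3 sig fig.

Break the section into simple shapes (no overlaps), measuring from the bottom-left corner of the bounding box.
Vertical leg: 1.2 × 12, A = 14.4 cm², y = 6 cm, Ī = 172.8 cm⁴.
Horizontal leg (remainder): 2.8 × 1.2, A = 3.36 cm², y = 0.6 cm, Ī = 0.4032 cm⁴.
Centroid: ȳ = ΣA·y / ΣA = 4.9784 cm.
Transfer each piece to the centroidal x-axis using Ī + A·d² with d = y − 4.9784:
  vertical leg: d = 1.0216 cm → contributes +187.83 cm⁴
  horizontal leg (remainder): d = -4.3784 cm → contributes +64.815 cm⁴
Total I = 252.64 cm⁴.
For the y-axis: x̄ = 0.97838 cm.
Repeating about the centroidal y-axis gives I_y = 14.82 cm⁴.

I_x ≈ 253 cm⁴, I_y ≈ 14.8 cm⁴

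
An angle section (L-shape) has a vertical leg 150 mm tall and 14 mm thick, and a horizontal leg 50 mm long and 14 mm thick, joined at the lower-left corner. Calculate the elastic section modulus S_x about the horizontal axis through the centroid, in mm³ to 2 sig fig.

S_x ≈ 6.6 × 10⁴ mm³

Split into non-overlapping primitives; take the origin at the lower-left of the bounding box.
Vertical leg: 14 × 150, A = 2 100 mm², y = 75 mm, Ī = 3 937 500 mm⁴.
Horizontal leg (remainder): 36 × 14, A = 504 mm², y = 7 mm, Ī = 8 232 mm⁴.
Centroid: ȳ = ΣA·y / ΣA = 61.84 mm.
Transfer each piece to the horizontal axis through the centroid using Ī + A·d² with d = y − 61.84:
  vertical leg: d = 13.16 mm → contributes +4 301 261 mm⁴
  horizontal leg (remainder): d = -54.84 mm → contributes +1 523 903 mm⁴
Total I = 5 825 164 mm⁴.
Extreme fibre distance c = 88.16 mm; S = I/c = 66 074 mm³.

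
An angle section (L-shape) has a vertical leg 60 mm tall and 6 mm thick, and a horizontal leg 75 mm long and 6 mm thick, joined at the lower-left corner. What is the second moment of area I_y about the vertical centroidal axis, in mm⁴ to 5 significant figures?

I_y ≈ 4.3612 × 10⁵ mm⁴

Break the section into simple shapes (no overlaps), measuring from the bottom-left corner of the bounding box.
Vertical leg: 6 × 60, A = 360 mm², x = 3 mm, Ī = 1 080 mm⁴.
Horizontal leg (remainder): 69 × 6, A = 414 mm², x = 40.5 mm, Ī = 164254.5 mm⁴.
Centroid: x̄ = ΣA·x / ΣA = 23.05814 mm.
Transfer each piece to the vertical centroidal axis using Ī + A·d² with d = x − 23.05814:
  vertical leg: d = -20.05814 mm → contributes +145918.4 mm⁴
  horizontal leg (remainder): d = 17.44186 mm → contributes +290 201 mm⁴
Total I = 436119.4 mm⁴.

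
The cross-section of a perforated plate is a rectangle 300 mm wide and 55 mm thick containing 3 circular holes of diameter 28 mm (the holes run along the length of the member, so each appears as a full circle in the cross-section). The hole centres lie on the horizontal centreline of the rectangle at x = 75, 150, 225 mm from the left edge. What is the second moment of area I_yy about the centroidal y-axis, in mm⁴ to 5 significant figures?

I_yy ≈ 1.1673 × 10⁸ mm⁴

Decompose the section into non-overlapping parts with the origin at the bottom-left of its bounding rectangle.
Plate: 300 × 55, A = 16 500 mm², x = 150 mm, Ī = 123 750 000 mm⁴.
Hole 1 (subtracted): ⌀28, A = 615.7522 mm², x = 75 mm, Ī = 30171.86 mm⁴.
Hole 2 (subtracted): ⌀28, A = 615.7522 mm², x = 150 mm, Ī = 30171.86 mm⁴.
Hole 3 (subtracted): ⌀28, A = 615.7522 mm², x = 225 mm, Ī = 30171.86 mm⁴.
By symmetry the centroid is at mid-width, x̄ = 150 mm.
Transfer each piece to the centroidal y-axis using Ī + A·d² with d = x − 150:
  plate: d = 0 mm → contributes +123 750 000 mm⁴
  hole 1: d = -75 mm → contributes −3 493 778 mm⁴
  hole 2: d = 0 mm → contributes −30171.86 mm⁴
  hole 3: d = 75 mm → contributes −3 493 778 mm⁴
Total I = 116 732 273 mm⁴.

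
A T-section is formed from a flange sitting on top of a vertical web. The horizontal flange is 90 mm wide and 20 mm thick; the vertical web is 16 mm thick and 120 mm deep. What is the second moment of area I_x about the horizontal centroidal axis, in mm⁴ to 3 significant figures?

I_x ≈ 6.92 × 10⁶ mm⁴

Treat the section as a set of non-overlapping primitives; coordinates are from the bounding-box lower-left.
Flange: 90 × 20, A = 1 800 mm², y = 130 mm, Ī = 60 000 mm⁴.
Web: 16 × 120, A = 1 920 mm², y = 60 mm, Ī = 2 304 000 mm⁴.
Centroid: ȳ = ΣA·y / ΣA = 93.871 mm.
Transfer each piece to the horizontal centroidal axis using Ī + A·d² with d = y − 93.871:
  flange: d = 36.129 mm → contributes +2 409 553 mm⁴
  web: d = -33.871 mm → contributes +4 506 706 mm⁴
Total I = 6 916 258 mm⁴.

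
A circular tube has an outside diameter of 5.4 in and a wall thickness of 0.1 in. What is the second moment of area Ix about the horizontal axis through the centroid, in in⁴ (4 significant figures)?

Ix ≈ 5.848 in⁴

Decompose the section into non-overlapping parts with the origin at the bottom-left of its bounding rectangle.
Outer circle: ⌀5.4, A = 22.9022 in², y = 2.7 in, Ī = 41.7393 in⁴.
Bore (subtracted): ⌀5.2, A = 21.2372 in², y = 2.7 in, Ī = 35.8908 in⁴.
By symmetry the centroid is at mid-height, ȳ = 2.7 in.
All pieces are centred on the horizontal axis through the centroid, so I = ΣĪ (holes subtracted) = 5.84847 in⁴.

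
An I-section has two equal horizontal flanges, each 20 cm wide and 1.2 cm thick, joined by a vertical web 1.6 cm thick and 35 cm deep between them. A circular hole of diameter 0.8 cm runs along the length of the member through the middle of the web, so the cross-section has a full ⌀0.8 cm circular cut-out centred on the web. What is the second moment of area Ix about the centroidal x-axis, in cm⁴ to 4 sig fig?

Split into non-overlapping primitives; take the origin at the lower-left of the bounding box.
Bottom flange: 20 × 1.2, A = 24 cm², y = 0.6 cm, Ī = 2.88 cm⁴.
Web: 1.6 × 35, A = 56 cm², y = 18.7 cm, Ī = 5716.67 cm⁴.
Top flange: 20 × 1.2, A = 24 cm², y = 36.8 cm, Ī = 2.88 cm⁴.
Hole (subtracted): ⌀0.8, A = 0.502655 cm², y = 18.7 cm, Ī = 0.0201062 cm⁴.
By symmetry the centroid is at mid-height, ȳ = 18.7 cm.
Transfer each piece to the centroidal x-axis using Ī + A·d² with d = y − 18.7:
  bottom flange: d = -18.1 cm → contributes +7865.52 cm⁴
  web: d = 0 cm → contributes +5716.67 cm⁴
  top flange: d = 18.1 cm → contributes +7865.52 cm⁴
  hole: d = 0 cm → contributes −0.0201062 cm⁴
Total I = 21447.7 cm⁴.

Ix ≈ 2.145 × 10⁴ cm⁴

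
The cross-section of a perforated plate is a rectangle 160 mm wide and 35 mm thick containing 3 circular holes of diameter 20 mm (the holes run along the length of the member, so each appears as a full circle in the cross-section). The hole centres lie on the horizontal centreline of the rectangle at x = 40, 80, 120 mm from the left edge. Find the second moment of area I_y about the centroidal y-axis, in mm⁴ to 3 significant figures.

Split into non-overlapping primitives; take the origin at the lower-left of the bounding box.
Plate: 160 × 35, A = 5 600 mm², x = 80 mm, Ī = 11 946 667 mm⁴.
Hole 1 (subtracted): ⌀20, A = 314.16 mm², x = 40 mm, Ī = 7 854 mm⁴.
Hole 2 (subtracted): ⌀20, A = 314.16 mm², x = 80 mm, Ī = 7 854 mm⁴.
Hole 3 (subtracted): ⌀20, A = 314.16 mm², x = 120 mm, Ī = 7 854 mm⁴.
By symmetry the centroid is at mid-width, x̄ = 80 mm.
Transfer each piece to the centroidal y-axis using Ī + A·d² with d = x − 80:
  plate: d = 0 mm → contributes +11 946 667 mm⁴
  hole 1: d = -40 mm → contributes −510 509 mm⁴
  hole 2: d = 0 mm → contributes −7 854 mm⁴
  hole 3: d = 40 mm → contributes −510 509 mm⁴
Total I = 10 917 795 mm⁴.

I_y ≈ 1.09 × 10⁷ mm⁴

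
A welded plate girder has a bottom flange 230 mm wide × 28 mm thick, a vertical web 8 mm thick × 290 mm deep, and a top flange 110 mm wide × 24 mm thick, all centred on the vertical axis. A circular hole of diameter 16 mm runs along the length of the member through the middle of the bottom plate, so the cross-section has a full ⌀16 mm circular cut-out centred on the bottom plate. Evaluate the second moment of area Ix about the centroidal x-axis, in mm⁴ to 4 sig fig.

Ix ≈ 2.098 × 10⁸ mm⁴

Treat the section as a set of non-overlapping primitives; coordinates are from the bounding-box lower-left.
Bottom plate: 230 × 28, A = 6 440 mm², y = 14 mm, Ī = 420 747 mm⁴.
Web plate: 8 × 290, A = 2 320 mm², y = 173 mm, Ī = 16 259 333 mm⁴.
Top plate: 110 × 24, A = 2 640 mm², y = 330 mm, Ī = 126 720 mm⁴.
Hole (subtracted): ⌀16, A = 201.062 mm², y = 14 mm, Ī = 3216.99 mm⁴.
Centroid: ȳ = ΣA·y / ΣA = 121.432 mm.
Transfer each piece to the centroidal x-axis using Ī + A·d² with d = y − 121.432:
  bottom plate: d = -107.432 mm → contributes +74 748 341 mm⁴
  web plate: d = 51.5684 mm → contributes +22 428 906 mm⁴
  top plate: d = 208.568 mm → contributes +114 968 756 mm⁴
  hole: d = -107.432 mm → contributes −2 323 784 mm⁴
Total I = 209 822 219 mm⁴.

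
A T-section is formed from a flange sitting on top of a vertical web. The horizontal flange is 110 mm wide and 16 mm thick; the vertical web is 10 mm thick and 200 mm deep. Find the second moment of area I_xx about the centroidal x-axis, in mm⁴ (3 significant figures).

Split into non-overlapping primitives; take the origin at the lower-left of the bounding box.
Flange: 110 × 16, A = 1 760 mm², y = 208 mm, Ī = 37 547 mm⁴.
Web: 10 × 200, A = 2 000 mm², y = 100 mm, Ī = 6 666 667 mm⁴.
Centroid: ȳ = ΣA·y / ΣA = 150.55 mm.
Transfer each piece to the centroidal x-axis using Ī + A·d² with d = y − 150.55:
  flange: d = 57.447 mm → contributes +5 845 786 mm⁴
  web: d = -50.553 mm → contributes +11 777 917 mm⁴
Total I = 17 623 703 mm⁴.

I_xx ≈ 1.76 × 10⁷ mm⁴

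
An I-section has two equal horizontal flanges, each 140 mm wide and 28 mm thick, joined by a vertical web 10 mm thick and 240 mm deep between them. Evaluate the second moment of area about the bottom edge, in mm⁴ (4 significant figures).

Split into non-overlapping primitives; take the origin at the lower-left of the bounding box.
Bottom flange: 140 × 28, A = 3 920 mm², y = 14 mm, Ī = 256 107 mm⁴.
Web: 10 × 240, A = 2 400 mm², y = 148 mm, Ī = 11 520 000 mm⁴.
Top flange: 140 × 28, A = 3 920 mm², y = 282 mm, Ī = 256 107 mm⁴.
Transfer each piece to the base of the section using Ī + A·d² with d = y − 0:
  bottom flange: d = 14 mm → contributes +1 024 427 mm⁴
  web: d = 148 mm → contributes +64 089 600 mm⁴
  top flange: d = 282 mm → contributes +311 990 187 mm⁴
Total I = 377 104 213 mm⁴.

I_base ≈ 3.771 × 10⁸ mm⁴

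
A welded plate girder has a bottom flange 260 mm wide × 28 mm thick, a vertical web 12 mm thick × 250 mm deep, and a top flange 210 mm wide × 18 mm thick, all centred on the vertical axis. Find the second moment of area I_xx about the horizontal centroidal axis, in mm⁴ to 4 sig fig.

I_xx ≈ 2.066 × 10⁸ mm⁴

Break the section into simple shapes (no overlaps), measuring from the bottom-left corner of the bounding box.
Bottom plate: 260 × 28, A = 7 280 mm², y = 14 mm, Ī = 475 627 mm⁴.
Web plate: 12 × 250, A = 3 000 mm², y = 153 mm, Ī = 15 625 000 mm⁴.
Top plate: 210 × 18, A = 3 780 mm², y = 287 mm, Ī = 102 060 mm⁴.
Centroid: ȳ = ΣA·y / ΣA = 117.054 mm.
Transfer each piece to the horizontal centroidal axis using Ī + A·d² with d = y − 117.054:
  bottom plate: d = -103.054 mm → contributes +77 790 232 mm⁴
  web plate: d = 35.9459 mm → contributes +19 501 333 mm⁴
  top plate: d = 169.946 mm → contributes +109 274 601 mm⁴
Total I = 206 566 166 mm⁴.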